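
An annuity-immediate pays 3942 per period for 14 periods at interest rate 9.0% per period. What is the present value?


PV = PMT * (1 - (1+i)^(-n)) / i
= 3942 * (1 - (1+0.09)^(-14)) / 0.09
= 3942 * (1 - 0.299246) / 0.09
= 3942 * 7.78615
= 30693.0048


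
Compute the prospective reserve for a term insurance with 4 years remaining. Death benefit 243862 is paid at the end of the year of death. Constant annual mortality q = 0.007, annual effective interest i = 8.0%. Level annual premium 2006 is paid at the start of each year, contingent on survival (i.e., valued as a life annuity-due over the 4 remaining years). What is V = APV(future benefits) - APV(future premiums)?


v = 1/(1+i) = 0.925926
APV(future benefits) per unit = sum_{k=0}^{3} k_p_x * q * v^(k+1) = 0.022958
APV(future benefits) = 243862 * 0.022958 = 5598.5985
Life annuity-due factor ä_{x:4} = sum_{k=0}^{3} k_p_x * v^k = 3.542101
APV(future premiums) = 2006 * 3.542101 = 7105.454
V = 5598.5985 - 7105.454
= -1506.8556


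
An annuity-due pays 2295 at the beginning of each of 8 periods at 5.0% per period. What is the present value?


PV_due = PMT * (1-(1+i)^(-n))/i * (1+i)
PV_immediate = 14833.0733
PV_due = 14833.0733 * 1.05
= 15574.7269


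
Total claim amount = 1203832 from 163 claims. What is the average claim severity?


severity = total / number
= 1203832 / 163
= 7385.4724


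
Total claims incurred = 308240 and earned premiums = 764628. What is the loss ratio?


Loss ratio = claims / premiums
= 308240 / 764628
= 0.4031


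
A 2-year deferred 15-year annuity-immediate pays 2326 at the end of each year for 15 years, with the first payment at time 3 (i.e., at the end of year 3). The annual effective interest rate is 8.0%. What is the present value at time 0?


PV at time 2 of the 15-year annuity-immediate:
a_n = 2326 * (1-(1+0.08)^(-15))/0.08 = 19909.3474
Discount back 2 years to time 0:
PV = 19909.3474 * (1+0.08)^(-2)
= 19909.3474 * 0.857339
= 17069.0564


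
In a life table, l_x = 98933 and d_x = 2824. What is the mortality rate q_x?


q_x = d_x / l_x
= 2824 / 98933
= 0.0285


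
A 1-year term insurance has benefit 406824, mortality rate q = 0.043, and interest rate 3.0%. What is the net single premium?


NSP = benefit * q * v
v = 1/(1+i) = 0.970874
NSP = 406824 * 0.043 * 0.970874
= 16983.9146


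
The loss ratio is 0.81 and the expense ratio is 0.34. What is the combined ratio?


Combined ratio = loss ratio + expense ratio
= 0.81 + 0.34
= 1.15


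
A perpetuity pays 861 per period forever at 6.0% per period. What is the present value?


PV = PMT / i
= 861 / 0.06
= 14350.0


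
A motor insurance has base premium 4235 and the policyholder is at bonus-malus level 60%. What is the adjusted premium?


adjusted = base * BM_level / 100
= 4235 * 60 / 100
= 4235 * 0.6
= 2541.0


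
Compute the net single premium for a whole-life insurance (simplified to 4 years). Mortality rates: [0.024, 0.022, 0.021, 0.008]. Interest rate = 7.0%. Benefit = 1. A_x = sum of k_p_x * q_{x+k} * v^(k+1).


v = 0.934579
Year 0: k_p_x=1.0, q=0.024, term=0.02243
Year 1: k_p_x=0.976, q=0.022, term=0.018754
Year 2: k_p_x=0.954528, q=0.021, term=0.016363
Year 3: k_p_x=0.934483, q=0.008, term=0.005703
A_x = 0.0633


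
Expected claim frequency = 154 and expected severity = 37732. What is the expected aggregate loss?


E[S] = E[N] * E[X]
= 154 * 37732
= 5.8107e+06


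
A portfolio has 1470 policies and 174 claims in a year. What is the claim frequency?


frequency = claims / policies
= 174 / 1470
= 0.1184


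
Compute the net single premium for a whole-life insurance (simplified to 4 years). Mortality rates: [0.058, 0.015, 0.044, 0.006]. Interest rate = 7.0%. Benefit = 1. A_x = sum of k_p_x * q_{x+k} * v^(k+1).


v = 0.934579
Year 0: k_p_x=1.0, q=0.058, term=0.054206
Year 1: k_p_x=0.942, q=0.015, term=0.012342
Year 2: k_p_x=0.92787, q=0.044, term=0.033326
Year 3: k_p_x=0.887044, q=0.006, term=0.00406
A_x = 0.1039


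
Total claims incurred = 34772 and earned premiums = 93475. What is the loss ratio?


Loss ratio = claims / premiums
= 34772 / 93475
= 0.372


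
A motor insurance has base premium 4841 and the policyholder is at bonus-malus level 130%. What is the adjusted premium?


adjusted = base * BM_level / 100
= 4841 * 130 / 100
= 4841 * 1.3
= 6293.3


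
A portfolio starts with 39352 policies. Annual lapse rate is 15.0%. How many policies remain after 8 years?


remaining = initial * (1 - lapse)^years
= 39352 * (1 - 0.15)^8
= 39352 * 0.272491
= 10723.0471


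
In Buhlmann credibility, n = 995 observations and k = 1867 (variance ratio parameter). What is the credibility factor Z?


Z = n / (n + k)
= 995 / (995 + 1867)
= 995 / 2862
= 0.3477


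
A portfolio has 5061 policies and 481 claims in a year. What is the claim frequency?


frequency = claims / policies
= 481 / 5061
= 0.095


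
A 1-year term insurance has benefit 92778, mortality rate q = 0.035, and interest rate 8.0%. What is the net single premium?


NSP = benefit * q * v
v = 1/(1+i) = 0.925926
NSP = 92778 * 0.035 * 0.925926
= 3006.6944


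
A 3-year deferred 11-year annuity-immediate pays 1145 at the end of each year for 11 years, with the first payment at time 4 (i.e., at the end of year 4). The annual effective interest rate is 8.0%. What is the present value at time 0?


PV at time 3 of the 11-year annuity-immediate:
a_n = 1145 * (1-(1+0.08)^(-11))/0.08 = 8174.1141
Discount back 3 years to time 0:
PV = 8174.1141 * (1+0.08)^(-3)
= 8174.1141 * 0.793832
= 6488.8753


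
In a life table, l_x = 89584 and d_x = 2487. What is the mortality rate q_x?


q_x = d_x / l_x
= 2487 / 89584
= 0.0278


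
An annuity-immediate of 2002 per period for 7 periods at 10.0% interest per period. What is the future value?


FV = PMT * ((1+i)^n - 1) / i
= 2002 * ((1.1)^7 - 1) / 0.1
= 2002 * (1.948717 - 1) / 0.1
= 18993.3163


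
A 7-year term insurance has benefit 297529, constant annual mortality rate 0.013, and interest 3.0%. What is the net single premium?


NSP = benefit * sum_{k=0}^{n-1} k_p_x * q * v^(k+1)
With constant q=0.013, v=0.970874
Sum = 0.078023
NSP = 297529 * 0.078023
= 23214.0866


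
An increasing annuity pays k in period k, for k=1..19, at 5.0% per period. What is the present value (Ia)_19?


(Ia)_n = sum_{k=1}^{n} k * v^k, v = 1/(1+i)
v = 0.952381
Sum computed term by term:
(Ia)_19 = 103.4128


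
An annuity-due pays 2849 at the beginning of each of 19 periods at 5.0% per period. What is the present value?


PV_due = PMT * (1-(1+i)^(-n))/i * (1+i)
PV_immediate = 34431.0791
PV_due = 34431.0791 * 1.05
= 36152.6331


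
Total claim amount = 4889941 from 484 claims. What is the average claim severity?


severity = total / number
= 4889941 / 484
= 10103.1839


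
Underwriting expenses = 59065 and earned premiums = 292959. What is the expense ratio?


Expense ratio = expenses / premiums
= 59065 / 292959
= 0.2016


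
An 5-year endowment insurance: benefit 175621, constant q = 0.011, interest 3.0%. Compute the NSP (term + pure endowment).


Term component = 8660.3682
Pure endowment = 5_p_x * v^5 * benefit = 0.946197 * 0.862609 * 175621 = 143341.4457
NSP = 152001.8139


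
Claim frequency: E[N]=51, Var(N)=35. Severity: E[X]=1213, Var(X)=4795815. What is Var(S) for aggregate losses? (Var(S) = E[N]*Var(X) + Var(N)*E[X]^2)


Var(S) = E[N]*Var(X) + Var(N)*E[X]^2
= 51*4795815 + 35*1213^2
= 244586565 + 51497915
= 2.9608e+08


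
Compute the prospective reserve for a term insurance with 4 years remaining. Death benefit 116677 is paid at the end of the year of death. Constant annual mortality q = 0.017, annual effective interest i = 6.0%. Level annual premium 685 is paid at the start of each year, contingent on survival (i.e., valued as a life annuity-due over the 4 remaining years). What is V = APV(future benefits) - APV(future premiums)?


v = 1/(1+i) = 0.943396
APV(future benefits) per unit = sum_{k=0}^{3} k_p_x * q * v^(k+1) = 0.057493
APV(future benefits) = 116677 * 0.057493 = 6708.1428
Life annuity-due factor ä_{x:4} = sum_{k=0}^{3} k_p_x * v^k = 3.584875
APV(future premiums) = 685 * 3.584875 = 2455.6392
V = 6708.1428 - 2455.6392
= 4252.5036


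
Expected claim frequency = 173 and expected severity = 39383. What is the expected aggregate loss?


E[S] = E[N] * E[X]
= 173 * 39383
= 6.8133e+06


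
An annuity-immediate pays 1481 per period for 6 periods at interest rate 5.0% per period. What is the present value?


PV = PMT * (1 - (1+i)^(-n)) / i
= 1481 * (1 - (1+0.05)^(-6)) / 0.05
= 1481 * (1 - 0.746215) / 0.05
= 1481 * 5.075692
= 7517.1


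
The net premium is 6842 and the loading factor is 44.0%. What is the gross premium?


Gross = net * (1 + loading)
= 6842 * (1 + 0.44)
= 6842 * 1.44
= 9852.48


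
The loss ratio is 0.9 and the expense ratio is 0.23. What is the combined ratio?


Combined ratio = loss ratio + expense ratio
= 0.9 + 0.23
= 1.13


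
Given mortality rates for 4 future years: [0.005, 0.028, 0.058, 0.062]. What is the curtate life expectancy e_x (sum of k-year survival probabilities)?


e_x = sum_{k=1}^{n} k_p_x
k_p_x values:
  1_p_x = 0.995
  2_p_x = 0.96714
  3_p_x = 0.911046
  4_p_x = 0.854561
e_x = 3.7277


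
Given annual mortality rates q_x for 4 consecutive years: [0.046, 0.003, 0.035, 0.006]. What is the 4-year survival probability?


p_k = 1 - q_k for each year
Survival = product of (1 - q_k)
= 0.954 * 0.997 * 0.965 * 0.994
= 0.9123


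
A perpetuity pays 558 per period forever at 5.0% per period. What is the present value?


PV = PMT / i
= 558 / 0.05
= 11160.0


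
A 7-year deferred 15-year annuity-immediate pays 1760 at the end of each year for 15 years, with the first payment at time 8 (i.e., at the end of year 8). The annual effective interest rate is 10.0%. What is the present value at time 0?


PV at time 7 of the 15-year annuity-immediate:
a_n = 1760 * (1-(1+0.1)^(-15))/0.1 = 13386.6999
Discount back 7 years to time 0:
PV = 13386.6999 * (1+0.1)^(-7)
= 13386.6999 * 0.513158
= 6869.4937


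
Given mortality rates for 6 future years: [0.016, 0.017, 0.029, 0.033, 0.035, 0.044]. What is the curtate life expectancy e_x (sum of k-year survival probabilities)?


e_x = sum_{k=1}^{n} k_p_x
k_p_x values:
  1_p_x = 0.984
  2_p_x = 0.967272
  3_p_x = 0.939221
  4_p_x = 0.908227
  5_p_x = 0.876439
  6_p_x = 0.837876
e_x = 5.513


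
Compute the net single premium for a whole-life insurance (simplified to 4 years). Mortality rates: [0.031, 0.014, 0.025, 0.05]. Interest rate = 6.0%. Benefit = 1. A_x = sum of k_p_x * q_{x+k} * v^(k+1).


v = 0.943396
Year 0: k_p_x=1.0, q=0.031, term=0.029245
Year 1: k_p_x=0.969, q=0.014, term=0.012074
Year 2: k_p_x=0.955434, q=0.025, term=0.020055
Year 3: k_p_x=0.931548, q=0.05, term=0.036894
A_x = 0.0983


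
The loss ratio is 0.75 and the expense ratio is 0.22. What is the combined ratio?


Combined ratio = loss ratio + expense ratio
= 0.75 + 0.22
= 0.97


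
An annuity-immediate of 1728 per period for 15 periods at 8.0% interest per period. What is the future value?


FV = PMT * ((1+i)^n - 1) / i
= 1728 * ((1.08)^15 - 1) / 0.08
= 1728 * (3.172169 - 1) / 0.08
= 46918.8529


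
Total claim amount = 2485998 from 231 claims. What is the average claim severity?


severity = total / number
= 2485998 / 231
= 10761.8961


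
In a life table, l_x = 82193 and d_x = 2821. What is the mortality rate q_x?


q_x = d_x / l_x
= 2821 / 82193
= 0.0343


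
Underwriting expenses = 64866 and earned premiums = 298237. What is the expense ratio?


Expense ratio = expenses / premiums
= 64866 / 298237
= 0.2175


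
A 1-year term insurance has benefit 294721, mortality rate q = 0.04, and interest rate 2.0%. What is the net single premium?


NSP = benefit * q * v
v = 1/(1+i) = 0.980392
NSP = 294721 * 0.04 * 0.980392
= 11557.6863


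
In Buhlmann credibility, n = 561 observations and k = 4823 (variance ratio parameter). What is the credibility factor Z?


Z = n / (n + k)
= 561 / (561 + 4823)
= 561 / 5384
= 0.1042


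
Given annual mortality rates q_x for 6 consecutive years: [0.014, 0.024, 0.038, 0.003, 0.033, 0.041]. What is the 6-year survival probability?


p_k = 1 - q_k for each year
Survival = product of (1 - q_k)
= 0.986 * 0.976 * 0.962 * 0.997 * 0.967 * 0.959
= 0.8559


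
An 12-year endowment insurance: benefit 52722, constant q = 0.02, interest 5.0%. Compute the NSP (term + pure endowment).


Term component = 8481.3183
Pure endowment = 12_p_x * v^12 * benefit = 0.784717 * 0.556837 * 52722 = 23037.3858
NSP = 31518.7042


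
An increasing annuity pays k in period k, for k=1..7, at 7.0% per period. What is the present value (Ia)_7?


(Ia)_n = sum_{k=1}^{n} k * v^k, v = 1/(1+i)
v = 0.934579
Sum computed term by term:
(Ia)_7 = 20.1042


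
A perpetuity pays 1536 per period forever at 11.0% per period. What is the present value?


PV = PMT / i
= 1536 / 0.11
= 13963.6364


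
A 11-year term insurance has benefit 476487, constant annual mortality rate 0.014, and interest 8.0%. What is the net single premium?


NSP = benefit * sum_{k=0}^{n-1} k_p_x * q * v^(k+1)
With constant q=0.014, v=0.925926
Sum = 0.094236
NSP = 476487 * 0.094236
= 44902.4535


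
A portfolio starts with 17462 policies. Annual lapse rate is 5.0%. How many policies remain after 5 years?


remaining = initial * (1 - lapse)^years
= 17462 * (1 - 0.05)^5
= 17462 * 0.773781
= 13511.7627


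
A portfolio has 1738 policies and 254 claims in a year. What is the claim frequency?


frequency = claims / policies
= 254 / 1738
= 0.1461


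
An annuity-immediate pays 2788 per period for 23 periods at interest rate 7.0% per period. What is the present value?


PV = PMT * (1 - (1+i)^(-n)) / i
= 2788 * (1 - (1+0.07)^(-23)) / 0.07
= 2788 * (1 - 0.210947) / 0.07
= 2788 * 11.272187
= 31426.8584


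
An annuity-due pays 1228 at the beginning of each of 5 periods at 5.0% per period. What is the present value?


PV_due = PMT * (1-(1+i)^(-n))/i * (1+i)
PV_immediate = 5316.5974
PV_due = 5316.5974 * 1.05
= 5582.4272


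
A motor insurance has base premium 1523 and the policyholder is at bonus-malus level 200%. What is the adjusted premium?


adjusted = base * BM_level / 100
= 1523 * 200 / 100
= 1523 * 2.0
= 3046.0


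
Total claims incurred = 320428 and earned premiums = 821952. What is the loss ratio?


Loss ratio = claims / premiums
= 320428 / 821952
= 0.3898


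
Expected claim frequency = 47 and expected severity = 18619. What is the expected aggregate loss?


E[S] = E[N] * E[X]
= 47 * 18619
= 875093


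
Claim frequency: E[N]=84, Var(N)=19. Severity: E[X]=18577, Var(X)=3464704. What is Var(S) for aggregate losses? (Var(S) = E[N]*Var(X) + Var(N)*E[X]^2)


Var(S) = E[N]*Var(X) + Var(N)*E[X]^2
= 84*3464704 + 19*18577^2
= 291035136 + 6556993651
= 6.8480e+09


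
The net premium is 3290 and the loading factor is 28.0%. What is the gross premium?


Gross = net * (1 + loading)
= 3290 * (1 + 0.28)
= 3290 * 1.28
= 4211.2


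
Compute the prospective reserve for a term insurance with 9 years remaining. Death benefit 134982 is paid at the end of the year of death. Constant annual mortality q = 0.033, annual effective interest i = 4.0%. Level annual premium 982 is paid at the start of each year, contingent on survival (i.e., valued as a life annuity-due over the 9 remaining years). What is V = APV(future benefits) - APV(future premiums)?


v = 1/(1+i) = 0.961538
APV(future benefits) per unit = sum_{k=0}^{8} k_p_x * q * v^(k+1) = 0.217238
APV(future benefits) = 134982 * 0.217238 = 29323.2097
Life annuity-due factor ä_{x:9} = sum_{k=0}^{8} k_p_x * v^k = 6.846286
APV(future premiums) = 982 * 6.846286 = 6723.053
V = 29323.2097 - 6723.053
= 22600.1567


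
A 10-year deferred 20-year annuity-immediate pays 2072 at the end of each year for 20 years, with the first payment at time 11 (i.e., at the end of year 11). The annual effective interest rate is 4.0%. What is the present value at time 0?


PV at time 10 of the 20-year annuity-immediate:
a_n = 2072 * (1-(1+0.04)^(-20))/0.04 = 28159.1562
Discount back 10 years to time 0:
PV = 28159.1562 * (1+0.04)^(-10)
= 28159.1562 * 0.675564
= 19023.3169


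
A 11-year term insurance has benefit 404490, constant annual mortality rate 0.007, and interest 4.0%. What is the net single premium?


NSP = benefit * sum_{k=0}^{n-1} k_p_x * q * v^(k+1)
With constant q=0.007, v=0.961538
Sum = 0.059384
NSP = 404490 * 0.059384
= 24020.3119


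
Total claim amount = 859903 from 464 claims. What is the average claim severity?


severity = total / number
= 859903 / 464
= 1853.2392


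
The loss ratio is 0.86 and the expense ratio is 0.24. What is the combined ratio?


Combined ratio = loss ratio + expense ratio
= 0.86 + 0.24
= 1.1


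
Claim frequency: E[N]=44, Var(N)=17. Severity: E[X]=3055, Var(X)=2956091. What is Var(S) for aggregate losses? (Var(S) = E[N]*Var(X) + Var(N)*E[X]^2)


Var(S) = E[N]*Var(X) + Var(N)*E[X]^2
= 44*2956091 + 17*3055^2
= 130068004 + 158661425
= 2.8873e+08


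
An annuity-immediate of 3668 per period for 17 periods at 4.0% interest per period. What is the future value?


FV = PMT * ((1+i)^n - 1) / i
= 3668 * ((1.04)^17 - 1) / 0.04
= 3668 * (1.9479 - 1) / 0.04
= 86922.4754


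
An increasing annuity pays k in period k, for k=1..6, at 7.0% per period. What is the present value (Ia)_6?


(Ia)_n = sum_{k=1}^{n} k * v^k, v = 1/(1+i)
v = 0.934579
Sum computed term by term:
(Ia)_6 = 15.7449


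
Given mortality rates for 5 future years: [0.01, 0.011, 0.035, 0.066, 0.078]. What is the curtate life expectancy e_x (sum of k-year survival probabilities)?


e_x = sum_{k=1}^{n} k_p_x
k_p_x values:
  1_p_x = 0.99
  2_p_x = 0.97911
  3_p_x = 0.944841
  4_p_x = 0.882482
  5_p_x = 0.813648
e_x = 4.6101


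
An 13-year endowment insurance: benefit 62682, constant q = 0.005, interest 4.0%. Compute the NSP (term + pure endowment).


Term component = 3045.7415
Pure endowment = 13_p_x * v^13 * benefit = 0.936915 * 0.600574 * 62682 = 35270.3268
NSP = 38316.0683


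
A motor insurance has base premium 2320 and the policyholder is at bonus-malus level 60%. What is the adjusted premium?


adjusted = base * BM_level / 100
= 2320 * 60 / 100
= 2320 * 0.6
= 1392.0


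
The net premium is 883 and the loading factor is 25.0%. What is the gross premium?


Gross = net * (1 + loading)
= 883 * (1 + 0.25)
= 883 * 1.25
= 1103.75


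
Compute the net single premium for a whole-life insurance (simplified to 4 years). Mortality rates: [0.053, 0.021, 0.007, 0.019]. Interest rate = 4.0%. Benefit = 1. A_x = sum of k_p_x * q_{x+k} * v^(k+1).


v = 0.961538
Year 0: k_p_x=1.0, q=0.053, term=0.050962
Year 1: k_p_x=0.947, q=0.021, term=0.018387
Year 2: k_p_x=0.927113, q=0.007, term=0.005769
Year 3: k_p_x=0.920623, q=0.019, term=0.014952
A_x = 0.0901


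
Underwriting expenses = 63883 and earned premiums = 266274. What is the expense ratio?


Expense ratio = expenses / premiums
= 63883 / 266274
= 0.2399


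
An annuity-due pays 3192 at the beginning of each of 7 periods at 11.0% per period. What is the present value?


PV_due = PMT * (1-(1+i)^(-n))/i * (1+i)
PV_immediate = 15041.3305
PV_due = 15041.3305 * 1.11
= 16695.8768


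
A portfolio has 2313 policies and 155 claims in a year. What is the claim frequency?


frequency = claims / policies
= 155 / 2313
= 0.067


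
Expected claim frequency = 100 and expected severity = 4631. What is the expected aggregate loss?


E[S] = E[N] * E[X]
= 100 * 4631
= 463100


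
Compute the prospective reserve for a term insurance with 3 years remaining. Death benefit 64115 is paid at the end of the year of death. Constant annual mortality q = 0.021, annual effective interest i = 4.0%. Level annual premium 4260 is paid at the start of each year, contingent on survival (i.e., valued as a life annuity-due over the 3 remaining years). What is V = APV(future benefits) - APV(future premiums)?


v = 1/(1+i) = 0.961538
APV(future benefits) per unit = sum_{k=0}^{2} k_p_x * q * v^(k+1) = 0.057093
APV(future benefits) = 64115 * 0.057093 = 3660.5383
Life annuity-due factor ä_{x:3} = sum_{k=0}^{2} k_p_x * v^k = 2.827479
APV(future premiums) = 4260 * 2.827479 = 12045.0594
V = 3660.5383 - 12045.0594
= -8384.5212


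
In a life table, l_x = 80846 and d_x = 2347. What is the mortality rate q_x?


q_x = d_x / l_x
= 2347 / 80846
= 0.029


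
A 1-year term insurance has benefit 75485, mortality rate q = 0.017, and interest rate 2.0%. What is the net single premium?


NSP = benefit * q * v
v = 1/(1+i) = 0.980392
NSP = 75485 * 0.017 * 0.980392
= 1258.0833


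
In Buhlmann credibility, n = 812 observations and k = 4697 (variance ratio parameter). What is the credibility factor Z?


Z = n / (n + k)
= 812 / (812 + 4697)
= 812 / 5509
= 0.1474


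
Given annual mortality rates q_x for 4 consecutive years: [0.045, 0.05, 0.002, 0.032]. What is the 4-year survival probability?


p_k = 1 - q_k for each year
Survival = product of (1 - q_k)
= 0.955 * 0.95 * 0.998 * 0.968
= 0.8765


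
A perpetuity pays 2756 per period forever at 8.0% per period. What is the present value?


PV = PMT / i
= 2756 / 0.08
= 34450.0


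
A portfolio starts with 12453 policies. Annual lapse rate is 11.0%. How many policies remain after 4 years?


remaining = initial * (1 - lapse)^years
= 12453 * (1 - 0.11)^4
= 12453 * 0.627422
= 7813.2913


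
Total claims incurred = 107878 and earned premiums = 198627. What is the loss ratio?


Loss ratio = claims / premiums
= 107878 / 198627
= 0.5431


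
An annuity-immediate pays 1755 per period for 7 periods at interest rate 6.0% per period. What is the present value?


PV = PMT * (1 - (1+i)^(-n)) / i
= 1755 * (1 - (1+0.06)^(-7)) / 0.06
= 1755 * (1 - 0.665057) / 0.06
= 1755 * 5.582381
= 9797.0794


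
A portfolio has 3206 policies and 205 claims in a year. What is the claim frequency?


frequency = claims / policies
= 205 / 3206
= 0.0639


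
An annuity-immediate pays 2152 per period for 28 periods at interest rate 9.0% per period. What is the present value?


PV = PMT * (1 - (1+i)^(-n)) / i
= 2152 * (1 - (1+0.09)^(-28)) / 0.09
= 2152 * (1 - 0.089548) / 0.09
= 2152 * 10.116128
= 21769.9082


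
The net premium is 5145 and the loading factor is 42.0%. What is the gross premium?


Gross = net * (1 + loading)
= 5145 * (1 + 0.42)
= 5145 * 1.42
= 7305.9


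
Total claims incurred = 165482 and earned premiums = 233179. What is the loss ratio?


Loss ratio = claims / premiums
= 165482 / 233179
= 0.7097


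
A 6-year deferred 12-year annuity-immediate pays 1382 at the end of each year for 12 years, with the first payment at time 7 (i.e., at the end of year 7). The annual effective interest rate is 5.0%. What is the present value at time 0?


PV at time 6 of the 12-year annuity-immediate:
a_n = 1382 * (1-(1+0.05)^(-12))/0.05 = 12249.0138
Discount back 6 years to time 0:
PV = 12249.0138 * (1+0.05)^(-6)
= 12249.0138 * 0.746215
= 9140.4027


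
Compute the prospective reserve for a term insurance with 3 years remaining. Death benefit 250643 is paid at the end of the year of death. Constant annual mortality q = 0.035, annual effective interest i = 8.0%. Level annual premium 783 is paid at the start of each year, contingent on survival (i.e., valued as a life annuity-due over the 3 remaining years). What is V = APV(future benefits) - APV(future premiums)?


v = 1/(1+i) = 0.925926
APV(future benefits) per unit = sum_{k=0}^{2} k_p_x * q * v^(k+1) = 0.087237
APV(future benefits) = 250643 * 0.087237 = 21865.4189
Life annuity-due factor ä_{x:3} = sum_{k=0}^{2} k_p_x * v^k = 2.691894
APV(future premiums) = 783 * 2.691894 = 2107.7529
V = 21865.4189 - 2107.7529
= 19757.666


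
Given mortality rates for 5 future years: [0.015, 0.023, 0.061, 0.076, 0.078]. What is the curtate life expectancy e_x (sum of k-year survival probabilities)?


e_x = sum_{k=1}^{n} k_p_x
k_p_x values:
  1_p_x = 0.985
  2_p_x = 0.962345
  3_p_x = 0.903642
  4_p_x = 0.834965
  5_p_x = 0.769838
e_x = 4.4558


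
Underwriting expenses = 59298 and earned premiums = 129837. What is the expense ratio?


Expense ratio = expenses / premiums
= 59298 / 129837
= 0.4567


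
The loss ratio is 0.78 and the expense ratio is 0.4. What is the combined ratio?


Combined ratio = loss ratio + expense ratio
= 0.78 + 0.4
= 1.18


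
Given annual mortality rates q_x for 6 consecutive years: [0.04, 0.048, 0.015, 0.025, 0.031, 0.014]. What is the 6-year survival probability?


p_k = 1 - q_k for each year
Survival = product of (1 - q_k)
= 0.96 * 0.952 * 0.985 * 0.975 * 0.969 * 0.986
= 0.8386


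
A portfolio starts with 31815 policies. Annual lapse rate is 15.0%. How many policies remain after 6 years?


remaining = initial * (1 - lapse)^years
= 31815 * (1 - 0.15)^6
= 31815 * 0.37715
= 11999.0118


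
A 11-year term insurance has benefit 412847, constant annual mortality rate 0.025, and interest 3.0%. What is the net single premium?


NSP = benefit * sum_{k=0}^{n-1} k_p_x * q * v^(k+1)
With constant q=0.025, v=0.970874
Sum = 0.205993
NSP = 412847 * 0.205993
= 85043.4589


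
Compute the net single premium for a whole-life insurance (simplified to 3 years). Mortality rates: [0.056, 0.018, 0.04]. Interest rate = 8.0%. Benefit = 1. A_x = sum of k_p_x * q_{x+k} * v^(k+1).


v = 0.925926
Year 0: k_p_x=1.0, q=0.056, term=0.051852
Year 1: k_p_x=0.944, q=0.018, term=0.014568
Year 2: k_p_x=0.927008, q=0.04, term=0.029436
A_x = 0.0959


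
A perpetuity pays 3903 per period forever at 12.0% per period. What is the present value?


PV = PMT / i
= 3903 / 0.12
= 32525.0


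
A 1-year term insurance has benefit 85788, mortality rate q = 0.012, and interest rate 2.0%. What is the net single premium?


NSP = benefit * q * v
v = 1/(1+i) = 0.980392
NSP = 85788 * 0.012 * 0.980392
= 1009.2706


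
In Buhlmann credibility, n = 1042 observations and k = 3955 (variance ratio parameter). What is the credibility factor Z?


Z = n / (n + k)
= 1042 / (1042 + 3955)
= 1042 / 4997
= 0.2085


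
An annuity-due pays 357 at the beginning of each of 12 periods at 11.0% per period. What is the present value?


PV_due = PMT * (1-(1+i)^(-n))/i * (1+i)
PV_immediate = 2317.7711
PV_due = 2317.7711 * 1.11
= 2572.726


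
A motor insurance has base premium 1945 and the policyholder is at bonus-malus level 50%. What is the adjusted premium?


adjusted = base * BM_level / 100
= 1945 * 50 / 100
= 1945 * 0.5
= 972.5


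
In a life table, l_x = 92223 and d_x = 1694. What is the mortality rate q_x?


q_x = d_x / l_x
= 1694 / 92223
= 0.0184


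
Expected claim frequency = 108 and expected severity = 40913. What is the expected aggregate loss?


E[S] = E[N] * E[X]
= 108 * 40913
= 4.4186e+06


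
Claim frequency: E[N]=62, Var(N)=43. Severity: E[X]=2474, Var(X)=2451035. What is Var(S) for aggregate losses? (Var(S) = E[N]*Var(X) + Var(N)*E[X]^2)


Var(S) = E[N]*Var(X) + Var(N)*E[X]^2
= 62*2451035 + 43*2474^2
= 151964170 + 263189068
= 4.1515e+08


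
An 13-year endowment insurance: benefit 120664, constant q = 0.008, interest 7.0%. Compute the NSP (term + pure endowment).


Term component = 7749.4742
Pure endowment = 13_p_x * v^13 * benefit = 0.900848 * 0.414964 * 120664 = 45106.6263
NSP = 52856.1006


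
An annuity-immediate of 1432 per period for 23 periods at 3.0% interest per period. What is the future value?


FV = PMT * ((1+i)^n - 1) / i
= 1432 * ((1.03)^23 - 1) / 0.03
= 1432 * (1.973587 - 1) / 0.03
= 46472.5295


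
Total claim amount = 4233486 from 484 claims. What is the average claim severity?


severity = total / number
= 4233486 / 484
= 8746.8719


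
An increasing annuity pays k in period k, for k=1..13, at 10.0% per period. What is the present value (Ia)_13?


(Ia)_n = sum_{k=1}^{n} k * v^k, v = 1/(1+i)
v = 0.909091
Sum computed term by term:
(Ia)_13 = 40.4805


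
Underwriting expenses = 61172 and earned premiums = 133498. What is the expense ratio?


Expense ratio = expenses / premiums
= 61172 / 133498
= 0.4582


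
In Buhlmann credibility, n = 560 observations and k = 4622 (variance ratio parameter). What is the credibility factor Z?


Z = n / (n + k)
= 560 / (560 + 4622)
= 560 / 5182
= 0.1081


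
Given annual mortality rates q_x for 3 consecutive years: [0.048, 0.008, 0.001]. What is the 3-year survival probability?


p_k = 1 - q_k for each year
Survival = product of (1 - q_k)
= 0.952 * 0.992 * 0.999
= 0.9434


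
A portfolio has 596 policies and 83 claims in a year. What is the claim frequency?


frequency = claims / policies
= 83 / 596
= 0.1393


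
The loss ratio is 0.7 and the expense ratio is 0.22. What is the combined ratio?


Combined ratio = loss ratio + expense ratio
= 0.7 + 0.22
= 0.92


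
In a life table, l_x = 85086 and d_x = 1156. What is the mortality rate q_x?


q_x = d_x / l_x
= 1156 / 85086
= 0.0136


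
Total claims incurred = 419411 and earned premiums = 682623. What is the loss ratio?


Loss ratio = claims / premiums
= 419411 / 682623
= 0.6144


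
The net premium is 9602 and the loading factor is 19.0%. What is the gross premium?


Gross = net * (1 + loading)
= 9602 * (1 + 0.19)
= 9602 * 1.19
= 11426.38


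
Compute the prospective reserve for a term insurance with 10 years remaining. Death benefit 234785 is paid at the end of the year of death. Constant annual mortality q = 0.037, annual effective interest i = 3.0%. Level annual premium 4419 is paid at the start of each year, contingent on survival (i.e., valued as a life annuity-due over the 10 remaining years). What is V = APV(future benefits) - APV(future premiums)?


v = 1/(1+i) = 0.970874
APV(future benefits) per unit = sum_{k=0}^{9} k_p_x * q * v^(k+1) = 0.270389
APV(future benefits) = 234785 * 0.270389 = 63483.311
Life annuity-due factor ä_{x:10} = sum_{k=0}^{9} k_p_x * v^k = 7.527049
APV(future premiums) = 4419 * 7.527049 = 33262.028
V = 63483.311 - 33262.028
= 30221.283


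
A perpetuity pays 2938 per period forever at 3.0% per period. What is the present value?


PV = PMT / i
= 2938 / 0.03
= 97933.3333


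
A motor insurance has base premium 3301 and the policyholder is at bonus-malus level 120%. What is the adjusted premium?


adjusted = base * BM_level / 100
= 3301 * 120 / 100
= 3301 * 1.2
= 3961.2


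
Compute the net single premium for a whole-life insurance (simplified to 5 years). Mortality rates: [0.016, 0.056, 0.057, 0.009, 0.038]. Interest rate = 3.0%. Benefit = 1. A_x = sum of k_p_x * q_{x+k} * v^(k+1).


v = 0.970874
Year 0: k_p_x=1.0, q=0.016, term=0.015534
Year 1: k_p_x=0.984, q=0.056, term=0.051941
Year 2: k_p_x=0.928896, q=0.057, term=0.048454
Year 3: k_p_x=0.875949, q=0.009, term=0.007004
Year 4: k_p_x=0.868065, q=0.038, term=0.028454
A_x = 0.1514


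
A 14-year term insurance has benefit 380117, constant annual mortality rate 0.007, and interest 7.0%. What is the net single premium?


NSP = benefit * sum_{k=0}^{n-1} k_p_x * q * v^(k+1)
With constant q=0.007, v=0.934579
Sum = 0.058955
NSP = 380117 * 0.058955
= 22409.8693


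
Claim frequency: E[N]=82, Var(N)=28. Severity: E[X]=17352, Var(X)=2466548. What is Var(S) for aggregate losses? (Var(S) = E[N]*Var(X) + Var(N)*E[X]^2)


Var(S) = E[N]*Var(X) + Var(N)*E[X]^2
= 82*2466548 + 28*17352^2
= 202256936 + 8430573312
= 8.6328e+09


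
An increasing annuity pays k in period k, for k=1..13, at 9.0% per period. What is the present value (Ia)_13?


(Ia)_n = sum_{k=1}^{n} k * v^k, v = 1/(1+i)
v = 0.917431
Sum computed term by term:
(Ia)_13 = 43.56


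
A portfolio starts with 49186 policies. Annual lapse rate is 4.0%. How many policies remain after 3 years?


remaining = initial * (1 - lapse)^years
= 49186 * (1 - 0.04)^3
= 49186 * 0.884736
= 43516.6249


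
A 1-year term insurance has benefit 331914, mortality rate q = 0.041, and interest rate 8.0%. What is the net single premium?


NSP = benefit * q * v
v = 1/(1+i) = 0.925926
NSP = 331914 * 0.041 * 0.925926
= 12600.4389


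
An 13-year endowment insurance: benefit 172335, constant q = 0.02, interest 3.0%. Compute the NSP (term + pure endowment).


Term component = 32835.551
Pure endowment = 13_p_x * v^13 * benefit = 0.769022 * 0.680951 * 172335 = 90246.1225
NSP = 123081.6735


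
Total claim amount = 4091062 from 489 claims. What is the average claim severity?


severity = total / number
= 4091062 / 489
= 8366.18


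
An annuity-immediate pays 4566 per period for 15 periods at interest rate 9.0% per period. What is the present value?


PV = PMT * (1 - (1+i)^(-n)) / i
= 4566 * (1 - (1+0.09)^(-15)) / 0.09
= 4566 * (1 - 0.274538) / 0.09
= 4566 * 8.060688
= 36805.1034


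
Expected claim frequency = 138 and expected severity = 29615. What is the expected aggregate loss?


E[S] = E[N] * E[X]
= 138 * 29615
= 4.0869e+06


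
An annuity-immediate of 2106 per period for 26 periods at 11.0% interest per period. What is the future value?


FV = PMT * ((1+i)^n - 1) / i
= 2106 * ((1.11)^26 - 1) / 0.11
= 2106 * (15.079865 - 1) / 0.11
= 269565.4119


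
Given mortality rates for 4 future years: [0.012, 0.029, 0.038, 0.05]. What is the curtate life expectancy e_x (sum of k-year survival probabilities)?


e_x = sum_{k=1}^{n} k_p_x
k_p_x values:
  1_p_x = 0.988
  2_p_x = 0.959348
  3_p_x = 0.922893
  4_p_x = 0.876748
e_x = 3.747


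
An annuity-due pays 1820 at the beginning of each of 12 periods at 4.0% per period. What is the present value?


PV_due = PMT * (1-(1+i)^(-n))/i * (1+i)
PV_immediate = 17080.8342
PV_due = 17080.8342 * 1.04
= 17764.0676


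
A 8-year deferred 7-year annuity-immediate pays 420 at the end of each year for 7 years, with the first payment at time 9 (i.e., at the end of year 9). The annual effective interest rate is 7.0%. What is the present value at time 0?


PV at time 8 of the 7-year annuity-immediate:
a_n = 420 * (1-(1+0.07)^(-7))/0.07 = 2263.5015
Discount back 8 years to time 0:
PV = 2263.5015 * (1+0.07)^(-8)
= 2263.5015 * 0.582009
= 1317.3785


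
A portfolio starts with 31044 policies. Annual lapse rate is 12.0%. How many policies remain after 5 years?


remaining = initial * (1 - lapse)^years
= 31044 * (1 - 0.12)^5
= 31044 * 0.527732
= 16382.9096


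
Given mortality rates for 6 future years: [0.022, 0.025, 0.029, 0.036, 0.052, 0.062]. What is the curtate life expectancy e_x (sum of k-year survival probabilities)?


e_x = sum_{k=1}^{n} k_p_x
k_p_x values:
  1_p_x = 0.978
  2_p_x = 0.95355
  3_p_x = 0.925897
  4_p_x = 0.892565
  5_p_x = 0.846151
  6_p_x = 0.79369
e_x = 5.3899


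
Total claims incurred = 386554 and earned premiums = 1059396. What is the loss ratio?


Loss ratio = claims / premiums
= 386554 / 1059396
= 0.3649


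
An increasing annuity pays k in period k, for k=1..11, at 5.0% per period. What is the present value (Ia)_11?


(Ia)_n = sum_{k=1}^{n} k * v^k, v = 1/(1+i)
v = 0.952381
Sum computed term by term:
(Ia)_11 = 45.8053


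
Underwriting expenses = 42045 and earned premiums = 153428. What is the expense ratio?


Expense ratio = expenses / premiums
= 42045 / 153428
= 0.274


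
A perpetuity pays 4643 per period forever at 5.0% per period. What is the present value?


PV = PMT / i
= 4643 / 0.05
= 92860.0


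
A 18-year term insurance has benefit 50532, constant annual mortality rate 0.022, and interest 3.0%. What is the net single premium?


NSP = benefit * sum_{k=0}^{n-1} k_p_x * q * v^(k+1)
With constant q=0.022, v=0.970874
Sum = 0.256564
NSP = 50532 * 0.256564
= 12964.6778


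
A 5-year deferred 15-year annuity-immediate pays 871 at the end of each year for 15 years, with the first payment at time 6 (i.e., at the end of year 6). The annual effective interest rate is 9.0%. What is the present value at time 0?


PV at time 5 of the 15-year annuity-immediate:
a_n = 871 * (1-(1+0.09)^(-15))/0.09 = 7020.8596
Discount back 5 years to time 0:
PV = 7020.8596 * (1+0.09)^(-5)
= 7020.8596 * 0.649931
= 4563.077


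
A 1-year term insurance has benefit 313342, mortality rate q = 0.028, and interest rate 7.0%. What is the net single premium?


NSP = benefit * q * v
v = 1/(1+i) = 0.934579
NSP = 313342 * 0.028 * 0.934579
= 8199.6037


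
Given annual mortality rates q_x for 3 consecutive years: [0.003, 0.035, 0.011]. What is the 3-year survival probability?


p_k = 1 - q_k for each year
Survival = product of (1 - q_k)
= 0.997 * 0.965 * 0.989
= 0.9515


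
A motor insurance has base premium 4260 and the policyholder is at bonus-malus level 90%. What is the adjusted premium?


adjusted = base * BM_level / 100
= 4260 * 90 / 100
= 4260 * 0.9
= 3834.0


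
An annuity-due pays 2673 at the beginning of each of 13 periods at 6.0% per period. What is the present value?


PV_due = PMT * (1-(1+i)^(-n))/i * (1+i)
PV_immediate = 23663.2216
PV_due = 23663.2216 * 1.06
= 25083.0149


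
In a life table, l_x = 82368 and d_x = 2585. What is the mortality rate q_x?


q_x = d_x / l_x
= 2585 / 82368
= 0.0314


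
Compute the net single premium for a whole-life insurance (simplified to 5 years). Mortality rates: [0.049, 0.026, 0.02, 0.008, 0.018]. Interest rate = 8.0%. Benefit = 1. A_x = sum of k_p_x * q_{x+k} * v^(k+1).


v = 0.925926
Year 0: k_p_x=1.0, q=0.049, term=0.04537
Year 1: k_p_x=0.951, q=0.026, term=0.021199
Year 2: k_p_x=0.926274, q=0.02, term=0.014706
Year 3: k_p_x=0.907749, q=0.008, term=0.005338
Year 4: k_p_x=0.900487, q=0.018, term=0.011031
A_x = 0.0976


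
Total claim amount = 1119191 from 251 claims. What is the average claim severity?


severity = total / number
= 1119191 / 251
= 4458.9283


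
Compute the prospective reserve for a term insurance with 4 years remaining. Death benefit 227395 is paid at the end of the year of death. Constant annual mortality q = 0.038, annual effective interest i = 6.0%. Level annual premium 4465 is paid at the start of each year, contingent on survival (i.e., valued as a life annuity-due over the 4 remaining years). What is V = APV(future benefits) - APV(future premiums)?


v = 1/(1+i) = 0.943396
APV(future benefits) per unit = sum_{k=0}^{3} k_p_x * q * v^(k+1) = 0.124707
APV(future benefits) = 227395 * 0.124707 = 28357.8618
Life annuity-due factor ä_{x:4} = sum_{k=0}^{3} k_p_x * v^k = 3.478683
APV(future premiums) = 4465 * 3.478683 = 15532.3191
V = 28357.8618 - 15532.3191
= 12825.5428


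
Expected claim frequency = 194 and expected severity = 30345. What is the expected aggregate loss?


E[S] = E[N] * E[X]
= 194 * 30345
= 5.8869e+06


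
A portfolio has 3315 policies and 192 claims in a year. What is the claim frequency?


frequency = claims / policies
= 192 / 3315
= 0.0579


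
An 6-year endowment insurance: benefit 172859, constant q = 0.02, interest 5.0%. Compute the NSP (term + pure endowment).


Term component = 16741.1856
Pure endowment = 6_p_x * v^6 * benefit = 0.885842 * 0.746215 * 172859 = 114264.8506
NSP = 131006.0361


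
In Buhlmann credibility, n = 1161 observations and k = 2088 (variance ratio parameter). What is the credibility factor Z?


Z = n / (n + k)
= 1161 / (1161 + 2088)
= 1161 / 3249
= 0.3573


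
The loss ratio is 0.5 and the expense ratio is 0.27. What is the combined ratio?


Combined ratio = loss ratio + expense ratio
= 0.5 + 0.27
= 0.77


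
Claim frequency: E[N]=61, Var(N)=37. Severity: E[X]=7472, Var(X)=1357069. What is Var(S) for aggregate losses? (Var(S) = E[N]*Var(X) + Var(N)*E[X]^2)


Var(S) = E[N]*Var(X) + Var(N)*E[X]^2
= 61*1357069 + 37*7472^2
= 82781209 + 2065739008
= 2.1485e+09


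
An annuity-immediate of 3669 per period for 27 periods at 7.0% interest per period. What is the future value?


FV = PMT * ((1+i)^n - 1) / i
= 3669 * ((1.07)^27 - 1) / 0.07
= 3669 * (6.213868 - 1) / 0.07
= 273281.1476
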